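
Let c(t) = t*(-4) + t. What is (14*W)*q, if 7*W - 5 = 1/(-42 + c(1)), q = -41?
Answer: -18368/45 ≈ -408.18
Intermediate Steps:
c(t) = -3*t (c(t) = -4*t + t = -3*t)
W = 32/45 (W = 5/7 + 1/(7*(-42 - 3*1)) = 5/7 + 1/(7*(-42 - 3)) = 5/7 + (⅐)/(-45) = 5/7 + (⅐)*(-1/45) = 5/7 - 1/315 = 32/45 ≈ 0.71111)
(14*W)*q = (14*(32/45))*(-41) = (448/45)*(-41) = -18368/45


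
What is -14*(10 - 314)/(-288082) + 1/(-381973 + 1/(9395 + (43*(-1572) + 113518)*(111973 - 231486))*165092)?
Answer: -736487732766554467592375/49851705545844812668145968 ≈ -0.014774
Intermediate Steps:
-14*(10 - 314)/(-288082) + 1/(-381973 + 1/(9395 + (43*(-1572) + 113518)*(111973 - 231486))*165092) = -14*(-304)*(-1/288082) + (1/165092)/(-381973 + 1/(9395 + (-67596 + 113518)*(-119513))) = 4256*(-1/288082) + (1/165092)/(-381973 + 1/(9395 + 45922*(-119513))) = -2128/144041 + (1/165092)/(-381973 + 1/(9395 - 5488275986)) = -2128/144041 + (1/165092)/(-381973 + 1/(-5488266591)) = -2128/144041 + (1/165092)/(-381973 - 1/5488266591) = -2128/144041 + (1/165092)/(-2096369654564044/5488266591) = -2128/144041 - 5488266591/2096369654564044*1/165092 = -2128/144041 - 5488266591/346093859011287152048 = -736487732766554467592375/49851705545844812668145968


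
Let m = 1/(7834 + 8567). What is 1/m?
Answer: 16401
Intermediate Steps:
m = 1/16401 ≈ 6.0972e-5
1/m = 1/(1/16401) = 16401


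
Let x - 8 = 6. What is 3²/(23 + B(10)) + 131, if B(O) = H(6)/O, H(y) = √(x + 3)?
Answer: 6948373/52883 - 90*√17/52883 ≈ 131.38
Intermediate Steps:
x = 14 (x = 8 + 6 = 14)
H(y) = √17 (H(y) = √(14 + 3) = √17)
B(O) = √17/O
3²/(23 + B(10)) + 131 = 3²/(23 + √17/10) + 131 = 9/(23 + √17*(⅒)) + 131 = 9/(23 + √17/10) + 131 = 131 + 9/(23 + √17/10)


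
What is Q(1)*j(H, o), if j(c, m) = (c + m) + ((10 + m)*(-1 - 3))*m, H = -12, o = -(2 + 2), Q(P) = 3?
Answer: 240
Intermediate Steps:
o = -4 (o = -1*4 = -4)
j(c, m) = c + m + m*(-40 - 4*m) (j(c, m) = (c + m) + ((10 + m)*(-4))*m = (c + m) + (-40 - 4*m)*m = (c + m) + m*(-40 - 4*m) = c + m + m*(-40 - 4*m))
Q(1)*j(H, o) = 3*(-12 - 39*(-4) - 4*(-4)²) = 3*(-12 + 156 - 4*16) = 3*(-12 + 156 - 64) = 3*80 = 240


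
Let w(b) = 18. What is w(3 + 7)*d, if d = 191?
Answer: 3438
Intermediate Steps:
w(3 + 7)*d = 18*191 = 3438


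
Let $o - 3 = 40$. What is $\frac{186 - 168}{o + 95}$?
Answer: $\frac{3}{23} \approx 0.13043$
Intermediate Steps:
$o = 43$ ($o = 3 + 40 = 43$)
$\frac{186 - 168}{o + 95} = \frac{186 - 168}{43 + 95} = \frac{186 - 168}{138} = 18 \cdot \frac{1}{138} = \frac{3}{23}$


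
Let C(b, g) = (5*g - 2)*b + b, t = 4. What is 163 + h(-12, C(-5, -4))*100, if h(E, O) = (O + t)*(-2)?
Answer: -21637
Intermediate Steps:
C(b, g) = b + b*(-2 + 5*g) (C(b, g) = (-2 + 5*g)*b + b = b*(-2 + 5*g) + b = b + b*(-2 + 5*g))
h(E, O) = -8 - 2*O (h(E, O) = (O + 4)*(-2) = (4 + O)*(-2) = -8 - 2*O)
163 + h(-12, C(-5, -4))*100 = 163 + (-8 - (-10)*(-1 + 5*(-4)))*100 = 163 + (-8 - (-10)*(-1 - 20))*100 = 163 + (-8 - (-10)*(-21))*100 = 163 + (-8 - 2*105)*100 = 163 + (-8 - 210)*100 = 163 - 218*100 = 163 - 21800 = -21637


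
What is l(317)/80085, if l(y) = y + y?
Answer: 634/80085 ≈ 0.0079166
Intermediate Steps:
l(y) = 2*y
l(317)/80085 = (2*317)/80085 = 634*(1/80085) = 634/80085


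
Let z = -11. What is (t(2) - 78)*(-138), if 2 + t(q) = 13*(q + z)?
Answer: 27186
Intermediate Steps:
t(q) = -145 + 13*q (t(q) = -2 + 13*(q - 11) = -2 + 13*(-11 + q) = -2 + (-143 + 13*q) = -145 + 13*q)
(t(2) - 78)*(-138) = ((-145 + 13*2) - 78)*(-138) = ((-145 + 26) - 78)*(-138) = (-119 - 78)*(-138) = -197*(-138) = 27186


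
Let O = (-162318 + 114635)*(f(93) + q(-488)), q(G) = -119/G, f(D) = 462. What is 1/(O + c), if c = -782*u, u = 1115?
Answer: -488/11181594565 ≈ -4.3643e-8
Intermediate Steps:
O = -10756092725/488 (O = (-162318 + 114635)*(462 - 119/(-488)) = -47683*(462 - 119*(-1/488)) = -47683*(462 + 119/488) = -47683*225575/488 = -10756092725/488 ≈ -2.2041e+7)
c = -871930 (c = -782*1115 = -871930)
1/(O + c) = 1/(-10756092725/488 - 871930) = 1/(-11181594565/488) = -488/11181594565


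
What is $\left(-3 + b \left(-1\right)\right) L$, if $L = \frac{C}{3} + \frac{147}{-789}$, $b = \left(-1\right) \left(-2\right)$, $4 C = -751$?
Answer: $\frac{990505}{3156} \approx 313.85$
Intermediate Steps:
$C = - \frac{751}{4}$ ($C = \frac{1}{4} \left(-751\right) = - \frac{751}{4} \approx -187.75$)
$b = 2$
$L = - \frac{198101}{3156}$ ($L = - \frac{751}{4 \cdot 3} + \frac{147}{-789} = \left(- \frac{751}{4}\right) \frac{1}{3} + 147 \left(- \frac{1}{789}\right) = - \frac{751}{12} - \frac{49}{263} = - \frac{198101}{3156} \approx -62.77$)
$\left(-3 + b \left(-1\right)\right) L = \left(-3 + 2 \left(-1\right)\right) \left(- \frac{198101}{3156}\right) = \left(-3 - 2\right) \left(- \frac{198101}{3156}\right) = \left(-5\right) \left(- \frac{198101}{3156}\right) = \frac{990505}{3156}$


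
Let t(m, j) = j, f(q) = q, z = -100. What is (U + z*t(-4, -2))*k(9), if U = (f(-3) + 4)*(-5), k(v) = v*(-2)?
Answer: -3510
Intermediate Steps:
k(v) = -2*v
U = -5 (U = (-3 + 4)*(-5) = 1*(-5) = -5)
(U + z*t(-4, -2))*k(9) = (-5 - 100*(-2))*(-2*9) = (-5 + 200)*(-18) = 195*(-18) = -3510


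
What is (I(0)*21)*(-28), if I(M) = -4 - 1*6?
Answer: 5880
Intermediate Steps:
I(M) = -10 (I(M) = -4 - 6 = -10)
(I(0)*21)*(-28) = -10*21*(-28) = -210*(-28) = 5880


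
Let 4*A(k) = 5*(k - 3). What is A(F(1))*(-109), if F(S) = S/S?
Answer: 545/2 ≈ 272.50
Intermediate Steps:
F(S) = 1
A(k) = -15/4 + 5*k/4 (A(k) = (5*(k - 3))/4 = (5*(-3 + k))/4 = (-15 + 5*k)/4 = -15/4 + 5*k/4)
A(F(1))*(-109) = (-15/4 + (5/4)*1)*(-109) = (-15/4 + 5/4)*(-109) = -5/2*(-109) = 545/2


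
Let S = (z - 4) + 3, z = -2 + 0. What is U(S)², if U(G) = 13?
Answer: 169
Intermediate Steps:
z = -2
S = -3 (S = (-2 - 4) + 3 = -6 + 3 = -3)
U(S)² = 13² = 169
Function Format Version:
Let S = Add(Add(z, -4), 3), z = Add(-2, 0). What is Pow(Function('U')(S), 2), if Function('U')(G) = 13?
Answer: 169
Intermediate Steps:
z = -2
S = -3 (S = Add(Add(-2, -4), 3) = Add(-6, 3) = -3)
Pow(Function('U')(S), 2) = Pow(13, 2) = 169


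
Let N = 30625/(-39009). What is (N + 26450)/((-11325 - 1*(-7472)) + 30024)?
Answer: 1031757425/1020904539 ≈ 1.0106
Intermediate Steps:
N = -30625/39009 (N = 30625*(-1/39009) = -30625/39009 ≈ -0.78508)
(N + 26450)/((-11325 - 1*(-7472)) + 30024) = (-30625/39009 + 26450)/((-11325 - 1*(-7472)) + 30024) = 1031757425/(39009*((-11325 + 7472) + 30024)) = 1031757425/(39009*(-3853 + 30024)) = (1031757425/39009)/26171 = (1031757425/39009)*(1/26171) = 1031757425/1020904539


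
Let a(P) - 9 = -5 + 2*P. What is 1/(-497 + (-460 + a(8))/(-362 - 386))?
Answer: -17/8439 ≈ -0.0020145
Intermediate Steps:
a(P) = 4 + 2*P (a(P) = 9 + (-5 + 2*P) = 4 + 2*P)
1/(-497 + (-460 + a(8))/(-362 - 386)) = 1/(-497 + (-460 + (4 + 2*8))/(-362 - 386)) = 1/(-497 + (-460 + (4 + 16))/(-748)) = 1/(-497 + (-460 + 20)*(-1/748)) = 1/(-497 - 440*(-1/748)) = 1/(-497 + 10/17) = 1/(-8439/17) = -17/8439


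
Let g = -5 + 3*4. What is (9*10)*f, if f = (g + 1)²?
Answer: 5760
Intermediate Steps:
g = 7 (g = -5 + 12 = 7)
f = 64 (f = (7 + 1)² = 8² = 64)
(9*10)*f = (9*10)*64 = 90*64 = 5760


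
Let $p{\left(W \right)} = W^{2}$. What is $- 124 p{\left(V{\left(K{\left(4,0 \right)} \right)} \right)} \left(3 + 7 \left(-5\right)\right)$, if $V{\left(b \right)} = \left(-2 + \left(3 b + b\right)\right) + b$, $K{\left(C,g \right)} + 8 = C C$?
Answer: $5729792$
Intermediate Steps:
$K{\left(C,g \right)} = -8 + C^{2}$ ($K{\left(C,g \right)} = -8 + C C = -8 + C^{2}$)
$V{\left(b \right)} = -2 + 5 b$ ($V{\left(b \right)} = \left(-2 + 4 b\right) + b = -2 + 5 b$)
$- 124 p{\left(V{\left(K{\left(4,0 \right)} \right)} \right)} \left(3 + 7 \left(-5\right)\right) = - 124 \left(-2 + 5 \left(-8 + 4^{2}\right)\right)^{2} \left(3 + 7 \left(-5\right)\right) = - 124 \left(-2 + 5 \left(-8 + 16\right)\right)^{2} \left(3 - 35\right) = - 124 \left(-2 + 5 \cdot 8\right)^{2} \left(-32\right) = - 124 \left(-2 + 40\right)^{2} \left(-32\right) = - 124 \cdot 38^{2} \left(-32\right) = \left(-124\right) 1444 \left(-32\right) = \left(-179056\right) \left(-32\right) = 5729792$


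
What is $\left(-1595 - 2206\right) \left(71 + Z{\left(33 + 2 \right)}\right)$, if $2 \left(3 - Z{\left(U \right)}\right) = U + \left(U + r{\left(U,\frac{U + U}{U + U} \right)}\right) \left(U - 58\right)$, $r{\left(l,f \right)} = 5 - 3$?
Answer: $-1832082$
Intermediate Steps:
$r{\left(l,f \right)} = 2$ ($r{\left(l,f \right)} = 5 - 3 = 2$)
$Z{\left(U \right)} = 3 - \frac{U}{2} - \frac{\left(-58 + U\right) \left(2 + U\right)}{2}$ ($Z{\left(U \right)} = 3 - \frac{U + \left(U + 2\right) \left(U - 58\right)}{2} = 3 - \frac{U + \left(2 + U\right) \left(-58 + U\right)}{2} = 3 - \frac{U + \left(-58 + U\right) \left(2 + U\right)}{2} = 3 - \left(\frac{U}{2} + \frac{\left(-58 + U\right) \left(2 + U\right)}{2}\right) = 3 - \frac{U}{2} - \frac{\left(-58 + U\right) \left(2 + U\right)}{2}$)
$\left(-1595 - 2206\right) \left(71 + Z{\left(33 + 2 \right)}\right) = \left(-1595 - 2206\right) \left(71 + \left(61 - \frac{\left(33 + 2\right)^{2}}{2} + \frac{55 \left(33 + 2\right)}{2}\right)\right) = - 3801 \left(71 + \left(61 - \frac{35^{2}}{2} + \frac{55}{2} \cdot 35\right)\right) = - 3801 \left(71 + \left(61 - \frac{1225}{2} + \frac{1925}{2}\right)\right) = - 3801 \left(71 + 411\right) = \left(-3801\right) 482 = -1832082$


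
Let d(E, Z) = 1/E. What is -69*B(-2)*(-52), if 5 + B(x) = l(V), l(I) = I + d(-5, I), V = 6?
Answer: 14352/5 ≈ 2870.4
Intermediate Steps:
l(I) = -⅕ + I (l(I) = I + 1/(-5) = I - ⅕ = -⅕ + I)
B(x) = ⅘ (B(x) = -5 + (-⅕ + 6) = -5 + 29/5 = ⅘)
-69*B(-2)*(-52) = -69*⅘*(-52) = -276/5*(-52) = 14352/5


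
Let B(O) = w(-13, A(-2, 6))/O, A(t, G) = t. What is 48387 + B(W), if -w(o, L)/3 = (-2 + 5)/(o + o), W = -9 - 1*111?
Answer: 50322477/1040 ≈ 48387.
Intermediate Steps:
W = -120 (W = -9 - 111 = -120)
w(o, L) = -9/(2*o) (w(o, L) = -3*(-2 + 5)/(o + o) = -9/(2*o))
B(O) = 9/(26*O) (B(O) = (-9/2/(-13))/O = (-9/2*(-1/13))/O = 9/(26*O))
48387 + B(W) = 48387 + (9/26)/(-120) = 48387 + (9/26)*(-1/120) = 48387 - 3/1040 = 50322477/1040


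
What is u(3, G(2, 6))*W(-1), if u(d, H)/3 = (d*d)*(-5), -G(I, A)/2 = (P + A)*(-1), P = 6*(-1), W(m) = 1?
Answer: -135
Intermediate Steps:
P = -6
G(I, A) = -12 + 2*A (G(I, A) = -2*(-6 + A)*(-1) = -2*(6 - A) = -12 + 2*A)
u(d, H) = -15*d**2 (u(d, H) = 3*((d*d)*(-5)) = 3*(d**2*(-5)) = 3*(-5*d**2) = -15*d**2)
u(3, G(2, 6))*W(-1) = -15*3**2*1 = -15*9*1 = -135*1 = -135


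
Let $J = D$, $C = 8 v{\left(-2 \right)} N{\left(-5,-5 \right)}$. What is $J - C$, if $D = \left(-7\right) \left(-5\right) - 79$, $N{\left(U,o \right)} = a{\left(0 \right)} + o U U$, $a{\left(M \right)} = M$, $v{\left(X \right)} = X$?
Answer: $-2044$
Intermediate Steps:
$N{\left(U,o \right)} = o U^{2}$ ($N{\left(U,o \right)} = 0 + o U U = 0 + U o U = 0 + o U^{2} = o U^{2}$)
$D = -44$ ($D = 35 - 79 = -44$)
$C = 2000$ ($C = 8 \left(-2\right) \left(- 5 \left(-5\right)^{2}\right) = - 16 \left(\left(-5\right) 25\right) = \left(-16\right) \left(-125\right) = 2000$)
$J = -44$
$J - C = -44 - 2000 = -2044$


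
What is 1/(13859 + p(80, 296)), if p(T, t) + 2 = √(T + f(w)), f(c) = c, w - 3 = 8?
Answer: 13857/192016358 - √91/192016358 ≈ 7.2116e-5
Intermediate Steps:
w = 11 (w = 3 + 8 = 11)
p(T, t) = -2 + √(11 + T) (p(T, t) = -2 + √(T + 11) = -2 + √(11 + T))
1/(13859 + p(80, 296)) = 1/(13859 + (-2 + √(11 + 80))) = 1/(13859 + (-2 + √91)) = 1/(13857 + √91)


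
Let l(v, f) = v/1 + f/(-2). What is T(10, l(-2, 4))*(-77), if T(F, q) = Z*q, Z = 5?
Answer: 1540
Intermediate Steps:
l(v, f) = v - f/2 (l(v, f) = v*1 + f*(-½) = v - f/2)
T(F, q) = 5*q
T(10, l(-2, 4))*(-77) = (5*(-2 - ½*4))*(-77) = (5*(-2 - 2))*(-77) = (5*(-4))*(-77) = -20*(-77) = 1540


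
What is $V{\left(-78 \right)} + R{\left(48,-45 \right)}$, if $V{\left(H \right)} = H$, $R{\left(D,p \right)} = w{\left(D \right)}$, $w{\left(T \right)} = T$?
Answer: $-30$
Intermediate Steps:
$R{\left(D,p \right)} = D$
$V{\left(-78 \right)} + R{\left(48,-45 \right)} = -78 + 48 = -30$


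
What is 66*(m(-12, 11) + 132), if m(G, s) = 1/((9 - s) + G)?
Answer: 60951/7 ≈ 8707.3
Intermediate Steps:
m(G, s) = 1/(9 + G - s)
66*(m(-12, 11) + 132) = 66*(1/(9 - 12 - 1*11) + 132) = 66*(1/(9 - 12 - 11) + 132) = 66*(1/(-14) + 132) = 66*(-1/14 + 132) = 66*(1847/14) = 60951/7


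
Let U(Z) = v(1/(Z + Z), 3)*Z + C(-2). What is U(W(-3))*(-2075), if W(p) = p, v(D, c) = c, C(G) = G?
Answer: 22825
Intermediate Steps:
U(Z) = -2 + 3*Z (U(Z) = 3*Z - 2 = -2 + 3*Z)
U(W(-3))*(-2075) = (-2 + 3*(-3))*(-2075) = (-2 - 9)*(-2075) = -11*(-2075) = 22825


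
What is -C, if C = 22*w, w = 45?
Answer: -990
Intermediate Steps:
C = 990 (C = 22*45 = 990)
-C = -1*990 = -990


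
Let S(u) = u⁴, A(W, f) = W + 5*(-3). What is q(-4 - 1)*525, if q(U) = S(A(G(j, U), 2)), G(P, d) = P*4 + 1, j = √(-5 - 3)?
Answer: -50257200 - 15993600*I*√2 ≈ -5.0257e+7 - 2.2618e+7*I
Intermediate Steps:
j = 2*I*√2 (j = √(-8) = 2*I*√2 ≈ 2.8284*I)
G(P, d) = 1 + 4*P (G(P, d) = 4*P + 1 = 1 + 4*P)
A(W, f) = -15 + W (A(W, f) = W - 15 = -15 + W)
q(U) = (-14 + 8*I*√2)⁴ (q(U) = (-15 + (1 + 4*(2*I*√2)))⁴ = (-15 + (1 + 8*I*√2))⁴ = (-14 + 8*I*√2)⁴)
q(-4 - 1)*525 = (-95728 - 30464*I*√2)*525 = -50257200 - 15993600*I*√2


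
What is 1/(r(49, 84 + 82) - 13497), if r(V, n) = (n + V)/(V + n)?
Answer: -1/13496 ≈ -7.4096e-5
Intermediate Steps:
r(V, n) = 1 (r(V, n) = (V + n)/(V + n) = 1)
1/(r(49, 84 + 82) - 13497) = 1/(1 - 13497) = 1/(-13496) = -1/13496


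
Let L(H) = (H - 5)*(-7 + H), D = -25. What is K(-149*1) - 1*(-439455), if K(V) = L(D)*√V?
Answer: 439455 + 960*I*√149 ≈ 4.3946e+5 + 11718.0*I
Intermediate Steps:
L(H) = (-7 + H)*(-5 + H) (L(H) = (-5 + H)*(-7 + H) = (-7 + H)*(-5 + H))
K(V) = 960*√V (K(V) = (35 + (-25)² - 12*(-25))*√V = (35 + 625 + 300)*√V = 960*√V)
K(-149*1) - 1*(-439455) = 960*√(-149*1) - 1*(-439455) = 960*√(-149) + 439455 = 960*(I*√149) + 439455 = 960*I*√149 + 439455 = 439455 + 960*I*√149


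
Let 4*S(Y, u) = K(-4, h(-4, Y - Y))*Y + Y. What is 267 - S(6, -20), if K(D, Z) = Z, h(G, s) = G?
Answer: 543/2 ≈ 271.50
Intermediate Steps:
S(Y, u) = -3*Y/4 (S(Y, u) = (-4*Y + Y)/4 = (-3*Y)/4 = -3*Y/4)
267 - S(6, -20) = 267 - (-3)*6/4 = 267 - 1*(-9/2) = 267 + 9/2 = 543/2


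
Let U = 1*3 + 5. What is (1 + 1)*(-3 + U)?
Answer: 10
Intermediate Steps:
U = 8 (U = 3 + 5 = 8)
(1 + 1)*(-3 + U) = (1 + 1)*(-3 + 8) = 2*5 = 10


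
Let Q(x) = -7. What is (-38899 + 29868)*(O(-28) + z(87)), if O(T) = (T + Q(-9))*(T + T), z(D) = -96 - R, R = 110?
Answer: -15840374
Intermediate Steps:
z(D) = -206 (z(D) = -96 - 1*110 = -96 - 110 = -206)
O(T) = 2*T*(-7 + T) (O(T) = (T - 7)*(T + T) = (-7 + T)*(2*T) = 2*T*(-7 + T))
(-38899 + 29868)*(O(-28) + z(87)) = (-38899 + 29868)*(2*(-28)*(-7 - 28) - 206) = -9031*(2*(-28)*(-35) - 206) = -9031*(1960 - 206) = -9031*1754 = -15840374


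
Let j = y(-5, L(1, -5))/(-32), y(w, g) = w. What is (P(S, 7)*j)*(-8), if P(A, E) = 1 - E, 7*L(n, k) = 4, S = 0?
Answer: 15/2 ≈ 7.5000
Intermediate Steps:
L(n, k) = 4/7 (L(n, k) = (⅐)*4 = 4/7)
j = 5/32 (j = -5/(-32) = -5*(-1/32) = 5/32 ≈ 0.15625)
(P(S, 7)*j)*(-8) = ((1 - 1*7)*(5/32))*(-8) = ((1 - 7)*(5/32))*(-8) = -6*5/32*(-8) = -15/16*(-8) = 15/2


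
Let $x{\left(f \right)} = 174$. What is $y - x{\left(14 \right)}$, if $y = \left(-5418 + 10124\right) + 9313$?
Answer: $13845$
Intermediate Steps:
$y = 14019$ ($y = 4706 + 9313 = 14019$)
$y - x{\left(14 \right)} = 14019 - 174 = 13845$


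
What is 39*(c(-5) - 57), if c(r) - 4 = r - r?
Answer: -2067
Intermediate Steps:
c(r) = 4 (c(r) = 4 + (r - r) = 4 + 0 = 4)
39*(c(-5) - 57) = 39*(4 - 57) = 39*(-53) = -2067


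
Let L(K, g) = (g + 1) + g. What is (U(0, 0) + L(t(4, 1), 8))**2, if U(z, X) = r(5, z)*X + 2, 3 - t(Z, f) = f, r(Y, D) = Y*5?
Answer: 361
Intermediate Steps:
r(Y, D) = 5*Y
t(Z, f) = 3 - f
U(z, X) = 2 + 25*X (U(z, X) = (5*5)*X + 2 = 25*X + 2 = 2 + 25*X)
L(K, g) = 1 + 2*g (L(K, g) = (1 + g) + g = 1 + 2*g)
(U(0, 0) + L(t(4, 1), 8))**2 = ((2 + 25*0) + (1 + 2*8))**2 = ((2 + 0) + (1 + 16))**2 = (2 + 17)**2 = 19**2 = 361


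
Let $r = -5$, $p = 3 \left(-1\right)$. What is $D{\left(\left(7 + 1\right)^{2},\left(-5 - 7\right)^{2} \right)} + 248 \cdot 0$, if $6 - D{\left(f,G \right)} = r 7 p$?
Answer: $-99$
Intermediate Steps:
$p = -3$
$D{\left(f,G \right)} = -99$ ($D{\left(f,G \right)} = 6 - \left(-5\right) 7 \left(-3\right) = 6 - \left(-35\right) \left(-3\right) = 6 - 105 = -99$)
$D{\left(\left(7 + 1\right)^{2},\left(-5 - 7\right)^{2} \right)} + 248 \cdot 0 = -99 + 248 \cdot 0 = -99 + 0 = -99$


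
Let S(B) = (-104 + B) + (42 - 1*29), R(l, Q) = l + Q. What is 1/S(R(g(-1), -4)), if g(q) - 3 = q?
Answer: -1/93 ≈ -0.010753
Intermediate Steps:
g(q) = 3 + q
R(l, Q) = Q + l
S(B) = -91 + B (S(B) = (-104 + B) + (42 - 29) = (-104 + B) + 13 = -91 + B)
1/S(R(g(-1), -4)) = 1/(-91 + (-4 + (3 - 1))) = 1/(-91 + (-4 + 2)) = 1/(-91 - 2) = 1/(-93) = -1/93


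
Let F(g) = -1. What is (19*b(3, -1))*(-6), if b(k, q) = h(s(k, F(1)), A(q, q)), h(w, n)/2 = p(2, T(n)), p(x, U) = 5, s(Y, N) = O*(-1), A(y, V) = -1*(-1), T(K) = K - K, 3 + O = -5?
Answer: -1140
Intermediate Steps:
O = -8 (O = -3 - 5 = -8)
T(K) = 0
A(y, V) = 1
s(Y, N) = 8 (s(Y, N) = -8*(-1) = 8)
h(w, n) = 10 (h(w, n) = 2*5 = 10)
b(k, q) = 10
(19*b(3, -1))*(-6) = (19*10)*(-6) = 190*(-6) = -1140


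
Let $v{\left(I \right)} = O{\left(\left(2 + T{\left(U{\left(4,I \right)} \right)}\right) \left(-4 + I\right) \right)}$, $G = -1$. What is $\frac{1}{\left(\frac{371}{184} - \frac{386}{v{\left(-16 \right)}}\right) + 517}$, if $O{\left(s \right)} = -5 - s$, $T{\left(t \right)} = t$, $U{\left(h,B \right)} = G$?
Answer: $\frac{2760}{1361461} \approx 0.0020272$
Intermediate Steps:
$U{\left(h,B \right)} = -1$
$v{\left(I \right)} = -1 - I$ ($v{\left(I \right)} = -5 - \left(2 - 1\right) \left(-4 + I\right) = -5 - 1 \left(-4 + I\right) = -5 - \left(-4 + I\right) = -1 - I$)
$\frac{1}{\left(\frac{371}{184} - \frac{386}{v{\left(-16 \right)}}\right) + 517} = \frac{1}{\left(\frac{371}{184} - \frac{386}{-1 - -16}\right) + 517} = \frac{1}{\left(371 \cdot \frac{1}{184} - \frac{386}{-1 + 16}\right) + 517} = \frac{1}{\left(\frac{371}{184} - \frac{386}{15}\right) + 517} = \frac{1}{- \frac{65459}{2760} + 517} = \frac{1}{\frac{1361461}{2760}} = \frac{2760}{1361461}$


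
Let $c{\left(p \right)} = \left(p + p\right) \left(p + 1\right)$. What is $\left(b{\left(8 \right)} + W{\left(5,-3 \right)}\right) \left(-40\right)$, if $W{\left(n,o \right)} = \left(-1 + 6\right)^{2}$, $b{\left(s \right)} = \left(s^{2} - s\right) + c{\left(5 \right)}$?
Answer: $-5640$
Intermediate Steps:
$c{\left(p \right)} = 2 p \left(1 + p\right)$
$b{\left(s \right)} = 60 + s^{2} - s$ ($b{\left(s \right)} = \left(s^{2} - s\right) + 2 \cdot 5 \left(1 + 5\right) = \left(s^{2} - s\right) + 2 \cdot 5 \cdot 6 = \left(s^{2} - s\right) + 60 = 60 + s^{2} - s$)
$W{\left(n,o \right)} = 25$ ($W{\left(n,o \right)} = 5^{2} = 25$)
$\left(b{\left(8 \right)} + W{\left(5,-3 \right)}\right) \left(-40\right) = \left(\left(60 + 8^{2} - 8\right) + 25\right) \left(-40\right) = \left(\left(60 + 64 - 8\right) + 25\right) \left(-40\right) = \left(116 + 25\right) \left(-40\right) = 141 \left(-40\right) = -5640$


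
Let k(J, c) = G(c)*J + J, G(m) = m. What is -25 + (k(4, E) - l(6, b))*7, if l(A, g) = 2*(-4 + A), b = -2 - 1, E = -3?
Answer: -109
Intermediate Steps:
k(J, c) = J + J*c (k(J, c) = c*J + J = J*c + J = J + J*c)
b = -3
l(A, g) = -8 + 2*A
-25 + (k(4, E) - l(6, b))*7 = -25 + (4*(1 - 3) - (-8 + 2*6))*7 = -25 + (4*(-2) - (-8 + 12))*7 = -25 + (-8 - 1*4)*7 = -25 + (-8 - 4)*7 = -25 - 12*7 = -25 - 84 = -109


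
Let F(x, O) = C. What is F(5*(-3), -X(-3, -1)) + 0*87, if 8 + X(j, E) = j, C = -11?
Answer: -11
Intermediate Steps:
X(j, E) = -8 + j
F(x, O) = -11
F(5*(-3), -X(-3, -1)) + 0*87 = -11 + 0*87 = -11 + 0 = -11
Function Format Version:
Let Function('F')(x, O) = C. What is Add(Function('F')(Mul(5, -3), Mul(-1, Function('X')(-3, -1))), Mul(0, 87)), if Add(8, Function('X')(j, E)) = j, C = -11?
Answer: -11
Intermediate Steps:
Function('X')(j, E) = Add(-8, j)
Function('F')(x, O) = -11
Add(Function('F')(Mul(5, -3), Mul(-1, Function('X')(-3, -1))), Mul(0, 87)) = Add(-11, Mul(0, 87)) = Add(-11, 0) = -11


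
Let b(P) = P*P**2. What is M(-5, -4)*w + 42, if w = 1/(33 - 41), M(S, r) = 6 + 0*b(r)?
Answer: 165/4 ≈ 41.250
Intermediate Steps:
b(P) = P**3
M(S, r) = 6 (M(S, r) = 6 + 0*r**3 = 6 + 0 = 6)
w = -1/8 (w = 1/(-8) = -1/8 ≈ -0.12500)
M(-5, -4)*w + 42 = 6*(-1/8) + 42 = -3/4 + 42 = 165/4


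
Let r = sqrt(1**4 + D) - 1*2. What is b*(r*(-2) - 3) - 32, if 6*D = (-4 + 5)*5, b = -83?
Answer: -115 + 83*sqrt(66)/3 ≈ 109.77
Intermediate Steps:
D = 5/6 (D = ((-4 + 5)*5)/6 = (1*5)/6 = (1/6)*5 = 5/6 ≈ 0.83333)
r = -2 + sqrt(66)/6 (r = sqrt(1**4 + 5/6) - 1*2 = sqrt(1 + 5/6) - 2 = sqrt(11/6) - 2 = sqrt(66)/6 - 2 = -2 + sqrt(66)/6 ≈ -0.64599)
b*(r*(-2) - 3) - 32 = -83*((-2 + sqrt(66)/6)*(-2) - 3) - 32 = -83*((4 - sqrt(66)/3) - 3) - 32 = -83*(1 - sqrt(66)/3) - 32 = (-83 + 83*sqrt(66)/3) - 32 = -115 + 83*sqrt(66)/3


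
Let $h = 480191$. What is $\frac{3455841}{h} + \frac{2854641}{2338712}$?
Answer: $\frac{9452989733223}{1123028453992} \approx 8.4174$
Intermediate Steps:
$\frac{3455841}{h} + \frac{2854641}{2338712} = \frac{3455841}{480191} + \frac{2854641}{2338712} = \frac{9452989733223}{1123028453992}$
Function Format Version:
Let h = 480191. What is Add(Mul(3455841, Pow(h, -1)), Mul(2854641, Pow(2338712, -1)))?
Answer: Rational(9452989733223, 1123028453992) ≈ 8.4174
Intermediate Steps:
Add(Mul(3455841, Pow(h, -1)), Mul(2854641, Pow(2338712, -1))) = Add(Mul(3455841, Pow(480191, -1)), Mul(2854641, Pow(2338712, -1))) = Add(Mul(3455841, Rational(1, 480191)), Mul(2854641, Rational(1, 2338712))) = Add(Rational(3455841, 480191), Rational(2854641, 2338712)) = Rational(9452989733223, 1123028453992)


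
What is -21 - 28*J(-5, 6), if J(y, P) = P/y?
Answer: 63/5 ≈ 12.600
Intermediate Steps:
-21 - 28*J(-5, 6) = -21 - 168/(-5) = -21 - 168*(-1)/5 = -21 - 28*(-6/5) = -21 + 168/5 = 63/5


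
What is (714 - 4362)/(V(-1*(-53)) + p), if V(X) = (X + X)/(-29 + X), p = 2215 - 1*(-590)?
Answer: -43776/33713 ≈ -1.2985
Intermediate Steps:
p = 2805 (p = 2215 + 590 = 2805)
V(X) = 2*X/(-29 + X) (V(X) = (2*X)/(-29 + X) = 2*X/(-29 + X))
(714 - 4362)/(V(-1*(-53)) + p) = (714 - 4362)/(2*(-1*(-53))/(-29 - 1*(-53)) + 2805) = -3648/(2*53/(-29 + 53) + 2805) = -3648/(2*53/24 + 2805) = -3648/(2*53*(1/24) + 2805) = -3648/(53/12 + 2805) = -3648/33713/12 = -3648*12/33713 = -43776/33713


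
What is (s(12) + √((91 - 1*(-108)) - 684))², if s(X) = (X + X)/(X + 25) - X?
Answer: (420 - 37*I*√485)²/1369 ≈ -356.15 - 499.98*I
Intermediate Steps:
s(X) = -X + 2*X/(25 + X) (s(X) = (2*X)/(25 + X) - X = 2*X/(25 + X) - X = -X + 2*X/(25 + X))
(s(12) + √((91 - 1*(-108)) - 684))² = (-1*12*(23 + 12)/(25 + 12) + √((91 - 1*(-108)) - 684))² = (-1*12*35/37 + √((91 + 108) - 684))² = (-1*12*1/37*35 + √(199 - 684))² = (-420/37 + √(-485))² = (-420/37 + I*√485)²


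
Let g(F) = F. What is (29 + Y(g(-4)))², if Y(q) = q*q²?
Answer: 1225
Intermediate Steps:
Y(q) = q³
(29 + Y(g(-4)))² = (29 + (-4)³)² = (29 - 64)² = (-35)² = 1225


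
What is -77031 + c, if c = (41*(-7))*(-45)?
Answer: -64116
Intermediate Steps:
c = 12915 (c = -287*(-45) = 12915)
-77031 + c = -77031 + 12915 = -64116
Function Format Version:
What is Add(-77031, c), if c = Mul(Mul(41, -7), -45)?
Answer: -64116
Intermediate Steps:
c = 12915 (c = Mul(-287, -45) = 12915)
Add(-77031, c) = Add(-77031, 12915) = -64116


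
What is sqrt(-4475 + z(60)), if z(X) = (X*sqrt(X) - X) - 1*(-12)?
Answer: sqrt(-4523 + 120*sqrt(15)) ≈ 63.704*I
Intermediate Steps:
z(X) = 12 + X**(3/2) - X (z(X) = (X**(3/2) - X) + 12 = 12 + X**(3/2) - X)
sqrt(-4475 + z(60)) = sqrt(-4475 + (12 + 60**(3/2) - 1*60)) = sqrt(-4475 + (12 + 120*sqrt(15) - 60)) = sqrt(-4475 + (-48 + 120*sqrt(15))) = sqrt(-4523 + 120*sqrt(15))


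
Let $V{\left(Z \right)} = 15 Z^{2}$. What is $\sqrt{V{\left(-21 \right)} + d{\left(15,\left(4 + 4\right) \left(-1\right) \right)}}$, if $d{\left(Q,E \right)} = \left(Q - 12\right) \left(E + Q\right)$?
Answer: $2 \sqrt{1659} \approx 81.462$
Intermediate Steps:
$d{\left(Q,E \right)} = \left(-12 + Q\right) \left(E + Q\right)$
$\sqrt{V{\left(-21 \right)} + d{\left(15,\left(4 + 4\right) \left(-1\right) \right)}} = \sqrt{15 \left(-21\right)^{2} + \left(15^{2} - 12 \left(4 + 4\right) \left(-1\right) - 180 + \left(4 + 4\right) \left(-1\right) 15\right)} = \sqrt{15 \cdot 441 + \left(225 - 12 \cdot 8 \left(-1\right) - 180 + 8 \left(-1\right) 15\right)} = \sqrt{6615 - -21} = \sqrt{6615 + \left(225 + 96 - 180 - 120\right)} = \sqrt{6615 + 21} = \sqrt{6636} = 2 \sqrt{1659}$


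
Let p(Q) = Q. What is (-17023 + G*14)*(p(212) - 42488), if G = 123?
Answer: 646865076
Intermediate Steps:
(-17023 + G*14)*(p(212) - 42488) = (-17023 + 123*14)*(212 - 42488) = (-17023 + 1722)*(-42276) = -15301*(-42276) = 646865076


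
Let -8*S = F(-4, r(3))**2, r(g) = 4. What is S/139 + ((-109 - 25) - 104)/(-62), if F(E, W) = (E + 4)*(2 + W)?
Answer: 119/31 ≈ 3.8387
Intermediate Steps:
F(E, W) = (2 + W)*(4 + E) (F(E, W) = (4 + E)*(2 + W) = (2 + W)*(4 + E))
S = 0 (S = -(8 + 2*(-4) + 4*4 - 4*4)**2/8 = -(8 - 8 + 16 - 16)**2/8 = -1/8*0**2 = -1/8*0 = 0)
S/139 + ((-109 - 25) - 104)/(-62) = 0/139 + ((-109 - 25) - 104)/(-62) = 0*(1/139) + (-134 - 104)*(-1/62) = 0 - 238*(-1/62) = 0 + 119/31 = 119/31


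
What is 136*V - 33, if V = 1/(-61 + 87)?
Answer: -361/13 ≈ -27.769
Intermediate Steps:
V = 1/26 ≈ 0.038462
136*V - 33 = 136*(1/26) - 33 = 68/13 - 33 = -361/13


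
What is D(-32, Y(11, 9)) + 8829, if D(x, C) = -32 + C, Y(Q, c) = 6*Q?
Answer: 8863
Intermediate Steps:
D(-32, Y(11, 9)) + 8829 = (-32 + 6*11) + 8829 = (-32 + 66) + 8829 = 34 + 8829 = 8863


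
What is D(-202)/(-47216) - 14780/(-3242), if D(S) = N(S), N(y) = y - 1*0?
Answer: 174626841/38268568 ≈ 4.5632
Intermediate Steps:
N(y) = y (N(y) = y + 0 = y)
D(S) = S
D(-202)/(-47216) - 14780/(-3242) = -202/(-47216) - 14780/(-3242) = -202*(-1/47216) - 14780*(-1/3242) = 101/23608 + 7390/1621 = 174626841/38268568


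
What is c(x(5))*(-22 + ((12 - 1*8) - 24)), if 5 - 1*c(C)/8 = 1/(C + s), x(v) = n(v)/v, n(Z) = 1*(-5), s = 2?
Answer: -1344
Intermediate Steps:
n(Z) = -5
x(v) = -5/v
c(C) = 40 - 8/(2 + C) (c(C) = 40 - 8/(C + 2) = 40 - 8/(2 + C))
c(x(5))*(-22 + ((12 - 1*8) - 24)) = (8*(9 + 5*(-5/5))/(2 - 5/5))*(-22 + ((12 - 1*8) - 24)) = (8*(9 + 5*(-5*⅕))/(2 - 5*⅕))*(-22 + ((12 - 8) - 24)) = (8*(9 + 5*(-1))/(2 - 1))*(-22 + (4 - 24)) = (8*(9 - 5)/1)*(-22 - 20) = (8*1*4)*(-42) = 32*(-42) = -1344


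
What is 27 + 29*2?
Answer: 85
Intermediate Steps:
27 + 29*2 = 27 + 58 = 85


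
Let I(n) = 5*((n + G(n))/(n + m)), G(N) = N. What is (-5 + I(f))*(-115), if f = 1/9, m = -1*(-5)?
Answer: 550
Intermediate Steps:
m = 5
f = ⅑ ≈ 0.11111
I(n) = 10*n/(5 + n) (I(n) = 5*((n + n)/(n + 5)) = 5*((2*n)/(5 + n)) = 5*(2*n/(5 + n)) = 10*n/(5 + n))
(-5 + I(f))*(-115) = (-5 + 10*(⅑)/(5 + ⅑))*(-115) = (-5 + 10*(⅑)/(46/9))*(-115) = (-5 + 10*(⅑)*(9/46))*(-115) = (-5 + 5/23)*(-115) = -110/23*(-115) = 550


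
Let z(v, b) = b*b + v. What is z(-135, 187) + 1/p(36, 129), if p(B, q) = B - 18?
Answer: 627013/18 ≈ 34834.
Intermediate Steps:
p(B, q) = -18 + B
z(v, b) = v + b² (z(v, b) = b² + v = v + b²)
z(-135, 187) + 1/p(36, 129) = (-135 + 187²) + 1/(-18 + 36) = (-135 + 34969) + 1/18 = 34834 + 1/18 = 627013/18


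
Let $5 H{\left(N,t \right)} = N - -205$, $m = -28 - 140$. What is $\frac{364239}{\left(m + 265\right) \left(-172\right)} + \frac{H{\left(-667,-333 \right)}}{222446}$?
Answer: $- \frac{28937517927}{1325460380} \approx -21.832$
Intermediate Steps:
$m = -168$ ($m = -28 - 140 = -168$)
$H{\left(N,t \right)} = 41 + \frac{N}{5}$ ($H{\left(N,t \right)} = \frac{N - -205}{5} = \frac{N + 205}{5} = \frac{205 + N}{5} = 41 + \frac{N}{5}$)
$\frac{364239}{\left(m + 265\right) \left(-172\right)} + \frac{H{\left(-667,-333 \right)}}{222446} = \frac{364239}{\left(-168 + 265\right) \left(-172\right)} + \frac{41 + \frac{1}{5} \left(-667\right)}{222446} = \frac{364239}{97 \left(-172\right)} + \left(41 - \frac{667}{5}\right) \frac{1}{222446} = \frac{364239}{-16684} - \frac{33}{79445} = 364239 \left(- \frac{1}{16684}\right) - \frac{33}{79445} = - \frac{364239}{16684} - \frac{33}{79445} = - \frac{28937517927}{1325460380}$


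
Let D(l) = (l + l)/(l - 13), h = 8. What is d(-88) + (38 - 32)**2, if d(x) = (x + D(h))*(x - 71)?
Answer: 72684/5 ≈ 14537.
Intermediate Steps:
D(l) = 2*l/(-13 + l) (D(l) = (2*l)/(-13 + l) = 2*l/(-13 + l))
d(x) = (-71 + x)*(-16/5 + x) (d(x) = (x + 2*8/(-13 + 8))*(x - 71) = (x + 2*8/(-5))*(-71 + x) = (x + 2*8*(-1/5))*(-71 + x) = (x - 16/5)*(-71 + x) = (-16/5 + x)*(-71 + x) = (-71 + x)*(-16/5 + x))
d(-88) + (38 - 32)**2 = (1136/5 + (-88)**2 - 371/5*(-88)) + (38 - 32)**2 = (1136/5 + 7744 + 32648/5) + 6**2 = 72504/5 + 36 = 72684/5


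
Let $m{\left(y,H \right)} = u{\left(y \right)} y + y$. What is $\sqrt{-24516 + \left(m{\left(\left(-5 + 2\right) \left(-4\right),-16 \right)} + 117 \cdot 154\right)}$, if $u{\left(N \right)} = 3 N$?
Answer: $i \sqrt{6054} \approx 77.807 i$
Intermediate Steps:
$m{\left(y,H \right)} = y + 3 y^{2}$ ($m{\left(y,H \right)} = 3 y y + y = 3 y^{2} + y = y + 3 y^{2}$)
$\sqrt{-24516 + \left(m{\left(\left(-5 + 2\right) \left(-4\right),-16 \right)} + 117 \cdot 154\right)} = \sqrt{-24516 + \left(\left(-5 + 2\right) \left(-4\right) \left(1 + 3 \left(-5 + 2\right) \left(-4\right)\right) + 117 \cdot 154\right)} = \sqrt{-24516 + \left(\left(-3\right) \left(-4\right) \left(1 + 3 \left(\left(-3\right) \left(-4\right)\right)\right) + 18018\right)} = \sqrt{-24516 + \left(12 \left(1 + 3 \cdot 12\right) + 18018\right)} = \sqrt{-24516 + \left(12 \left(1 + 36\right) + 18018\right)} = \sqrt{-24516 + \left(12 \cdot 37 + 18018\right)} = \sqrt{-24516 + \left(444 + 18018\right)} = \sqrt{-24516 + 18462} = \sqrt{-6054} = i \sqrt{6054}$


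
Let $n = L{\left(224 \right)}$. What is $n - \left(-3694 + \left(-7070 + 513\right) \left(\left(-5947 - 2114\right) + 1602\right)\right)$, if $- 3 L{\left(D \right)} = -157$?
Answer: $- \frac{127043750}{3} \approx -4.2348 \cdot 10^{7}$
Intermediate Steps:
$L{\left(D \right)} = \frac{157}{3}$ ($L{\left(D \right)} = \left(- \frac{1}{3}\right) \left(-157\right) = \frac{157}{3}$)
$n = \frac{157}{3} \approx 52.333$
$n - \left(-3694 + \left(-7070 + 513\right) \left(\left(-5947 - 2114\right) + 1602\right)\right) = \frac{157}{3} - \left(-3694 + \left(-7070 + 513\right) \left(\left(-5947 - 2114\right) + 1602\right)\right) = \frac{157}{3} - \left(-3694 - 6557 \left(\left(-5947 - 2114\right) + 1602\right)\right) = \frac{157}{3} - \left(-3694 - 6557 \left(-8061 + 1602\right)\right) = \frac{157}{3} - \left(-3694 - -42351663\right) = \frac{157}{3} - \left(-3694 + 42351663\right) = \frac{157}{3} - 42347969 = - \frac{127043750}{3}$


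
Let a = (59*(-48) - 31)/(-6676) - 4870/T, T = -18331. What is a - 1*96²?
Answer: -1127748405523/122377756 ≈ -9215.3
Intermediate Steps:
a = 84993773/122377756 (a = (59*(-48) - 31)/(-6676) - 4870/(-18331) = (-2832 - 31)*(-1/6676) - 4870*(-1/18331) = -2863*(-1/6676) + 4870/18331 = 2863/6676 + 4870/18331 = 84993773/122377756 ≈ 0.69452)
a - 1*96² = 84993773/122377756 - 1*96² = 84993773/122377756 - 1*9216 = 84993773/122377756 - 9216 = -1127748405523/122377756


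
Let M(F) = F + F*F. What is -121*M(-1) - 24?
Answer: -24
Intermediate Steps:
M(F) = F + F²
-121*M(-1) - 24 = -(-121)*(1 - 1) - 24 = -(-121)*0 - 24 = -121*0 - 24 = 0 - 24 = -24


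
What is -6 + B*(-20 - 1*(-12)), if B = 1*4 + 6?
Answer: -86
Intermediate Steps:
B = 10 (B = 4 + 6 = 10)
-6 + B*(-20 - 1*(-12)) = -6 + 10*(-20 - 1*(-12)) = -6 + 10*(-20 + 12) = -6 + 10*(-8) = -6 - 80 = -86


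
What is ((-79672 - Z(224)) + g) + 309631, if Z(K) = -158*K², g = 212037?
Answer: 8369804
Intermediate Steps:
((-79672 - Z(224)) + g) + 309631 = ((-79672 - (-158)*224²) + 212037) + 309631 = ((-79672 - (-158)*50176) + 212037) + 309631 = ((-79672 - 1*(-7927808)) + 212037) + 309631 = ((-79672 + 7927808) + 212037) + 309631 = (7848136 + 212037) + 309631 = 8060173 + 309631 = 8369804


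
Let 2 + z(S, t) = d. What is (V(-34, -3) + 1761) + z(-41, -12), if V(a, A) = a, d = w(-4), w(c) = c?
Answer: 1721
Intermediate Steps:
d = -4
z(S, t) = -6 (z(S, t) = -2 - 4 = -6)
(V(-34, -3) + 1761) + z(-41, -12) = (-34 + 1761) - 6 = 1727 - 6 = 1721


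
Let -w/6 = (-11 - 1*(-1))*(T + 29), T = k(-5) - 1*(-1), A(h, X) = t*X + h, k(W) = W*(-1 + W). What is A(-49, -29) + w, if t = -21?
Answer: 4160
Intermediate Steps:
A(h, X) = h - 21*X (A(h, X) = -21*X + h = h - 21*X)
T = 31 (T = -5*(-1 - 5) - 1*(-1) = -5*(-6) + 1 = 30 + 1 = 31)
w = 3600 (w = -6*(-11 - 1*(-1))*(31 + 29) = -6*(-11 + 1)*60 = -(-60)*60 = -6*(-600) = 3600)
A(-49, -29) + w = (-49 - 21*(-29)) + 3600 = (-49 + 609) + 3600 = 560 + 3600 = 4160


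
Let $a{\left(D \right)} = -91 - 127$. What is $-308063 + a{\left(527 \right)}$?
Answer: $-308281$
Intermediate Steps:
$a{\left(D \right)} = -218$
$-308063 + a{\left(527 \right)} = -308063 - 218 = -308281$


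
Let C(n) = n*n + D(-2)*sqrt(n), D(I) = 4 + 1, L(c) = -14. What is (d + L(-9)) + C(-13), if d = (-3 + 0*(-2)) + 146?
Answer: 298 + 5*I*sqrt(13) ≈ 298.0 + 18.028*I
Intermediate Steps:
D(I) = 5
d = 143 (d = (-3 + 0) + 146 = -3 + 146 = 143)
C(n) = n**2 + 5*sqrt(n) (C(n) = n*n + 5*sqrt(n) = n**2 + 5*sqrt(n))
(d + L(-9)) + C(-13) = (143 - 14) + ((-13)**2 + 5*sqrt(-13)) = 129 + (169 + 5*(I*sqrt(13))) = 129 + (169 + 5*I*sqrt(13)) = 298 + 5*I*sqrt(13)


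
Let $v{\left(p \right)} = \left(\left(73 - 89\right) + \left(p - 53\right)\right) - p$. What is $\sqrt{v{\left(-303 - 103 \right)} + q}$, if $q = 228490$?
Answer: $\sqrt{228421} \approx 477.93$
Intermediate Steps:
$v{\left(p \right)} = -69$ ($v{\left(p \right)} = \left(-16 + \left(-53 + p\right)\right) - p = \left(-69 + p\right) - p = -69$)
$\sqrt{v{\left(-303 - 103 \right)} + q} = \sqrt{-69 + 228490} = \sqrt{228421}$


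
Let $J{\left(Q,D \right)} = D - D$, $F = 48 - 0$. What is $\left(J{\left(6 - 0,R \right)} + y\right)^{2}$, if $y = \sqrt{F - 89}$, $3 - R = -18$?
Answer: $-41$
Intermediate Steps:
$F = 48$ ($F = 48 + 0 = 48$)
$R = 21$ ($R = 3 - -18 = 3 + 18 = 21$)
$y = i \sqrt{41}$ ($y = \sqrt{48 - 89} = \sqrt{-41} = i \sqrt{41} \approx 6.4031 i$)
$J{\left(Q,D \right)} = 0$
$\left(J{\left(6 - 0,R \right)} + y\right)^{2} = \left(0 + i \sqrt{41}\right)^{2} = \left(i \sqrt{41}\right)^{2} = -41$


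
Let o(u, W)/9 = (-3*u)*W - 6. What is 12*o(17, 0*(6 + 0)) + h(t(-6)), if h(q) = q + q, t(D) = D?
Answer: -660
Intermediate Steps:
h(q) = 2*q
o(u, W) = -54 - 27*W*u (o(u, W) = 9*((-3*u)*W - 6) = 9*(-3*W*u - 6) = 9*(-6 - 3*W*u) = -54 - 27*W*u)
12*o(17, 0*(6 + 0)) + h(t(-6)) = 12*(-54 - 27*0*(6 + 0)*17) + 2*(-6) = 12*(-54 - 27*0*6*17) - 12 = 12*(-54 - 27*0*17) - 12 = 12*(-54 + 0) - 12 = 12*(-54) - 12 = -648 - 12 = -660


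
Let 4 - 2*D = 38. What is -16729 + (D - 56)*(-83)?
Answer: -10670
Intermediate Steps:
D = -17 (D = 2 - ½*38 = 2 - 19 = -17)
-16729 + (D - 56)*(-83) = -16729 + (-17 - 56)*(-83) = -16729 - 73*(-83) = -16729 + 6059 = -10670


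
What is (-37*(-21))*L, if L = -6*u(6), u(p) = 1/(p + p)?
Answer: -777/2 ≈ -388.50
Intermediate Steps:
u(p) = 1/(2*p)
L = -½ (L = -3/6 = -6*1/12 = -½ ≈ -0.50000)
(-37*(-21))*L = -37*(-21)*(-½) = 777*(-½) = -777/2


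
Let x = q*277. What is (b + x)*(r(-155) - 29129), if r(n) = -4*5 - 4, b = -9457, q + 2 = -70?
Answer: 857127353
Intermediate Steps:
q = -72 (q = -2 - 70 = -72)
x = -19944 (x = -72*277 = -19944)
r(n) = -24 (r(n) = -20 - 4 = -24)
(b + x)*(r(-155) - 29129) = (-9457 - 19944)*(-24 - 29129) = -29401*(-29153) = 857127353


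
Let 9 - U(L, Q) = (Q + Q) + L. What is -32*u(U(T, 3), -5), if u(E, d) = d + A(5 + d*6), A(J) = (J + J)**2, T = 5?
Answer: -79840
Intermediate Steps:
A(J) = 4*J**2 (A(J) = (2*J)**2 = 4*J**2)
U(L, Q) = 9 - L - 2*Q (U(L, Q) = 9 - ((Q + Q) + L) = 9 - (2*Q + L) = 9 - (L + 2*Q) = 9 + (-L - 2*Q) = 9 - L - 2*Q)
u(E, d) = d + 4*(5 + 6*d)**2 (u(E, d) = d + 4*(5 + d*6)**2 = d + 4*(5 + 6*d)**2)
-32*u(U(T, 3), -5) = -32*(-5 + 4*(5 + 6*(-5))**2) = -32*(-5 + 4*(5 - 30)**2) = -32*(-5 + 4*(-25)**2) = -32*(-5 + 4*625) = -32*(-5 + 2500) = -32*2495 = -79840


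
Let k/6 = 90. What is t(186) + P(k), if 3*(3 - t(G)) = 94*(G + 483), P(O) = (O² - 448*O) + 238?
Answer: 28959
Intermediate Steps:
k = 540 (k = 6*90 = 540)
P(O) = 238 + O² - 448*O
t(G) = -15131 - 94*G/3 (t(G) = 3 - 94*(G + 483)/3 = 3 - 94*(483 + G)/3 = 3 - (45402 + 94*G)/3 = 3 + (-15134 - 94*G/3) = -15131 - 94*G/3)
t(186) + P(k) = (-15131 - 94/3*186) + (238 + 540² - 448*540) = (-15131 - 5828) + (238 + 291600 - 241920) = -20959 + 49918 = 28959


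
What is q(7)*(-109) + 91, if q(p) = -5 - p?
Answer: 1399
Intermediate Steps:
q(7)*(-109) + 91 = (-5 - 1*7)*(-109) + 91 = (-5 - 7)*(-109) + 91 = -12*(-109) + 91 = 1308 + 91 = 1399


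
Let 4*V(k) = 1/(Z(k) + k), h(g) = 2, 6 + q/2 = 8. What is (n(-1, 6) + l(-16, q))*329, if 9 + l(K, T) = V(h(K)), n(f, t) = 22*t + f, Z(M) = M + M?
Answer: 963641/24 ≈ 40152.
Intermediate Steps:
Z(M) = 2*M
q = 4 (q = -12 + 2*8 = -12 + 16 = 4)
n(f, t) = f + 22*t
V(k) = 1/(12*k) (V(k) = 1/(4*(2*k + k)) = 1/(4*((3*k))) = (1/(3*k))/4 = 1/(12*k))
l(K, T) = -215/24 (l(K, T) = -9 + (1/12)/2 = -9 + (1/12)*(1/2) = -9 + 1/24 = -215/24)
(n(-1, 6) + l(-16, q))*329 = ((-1 + 22*6) - 215/24)*329 = ((-1 + 132) - 215/24)*329 = (131 - 215/24)*329 = (2929/24)*329 = 963641/24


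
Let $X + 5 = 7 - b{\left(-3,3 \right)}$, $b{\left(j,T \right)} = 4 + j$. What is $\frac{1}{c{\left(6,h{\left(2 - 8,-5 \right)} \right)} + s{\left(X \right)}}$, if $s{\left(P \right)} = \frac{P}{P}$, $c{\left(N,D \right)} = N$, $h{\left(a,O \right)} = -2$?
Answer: $\frac{1}{7} \approx 0.14286$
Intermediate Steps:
$X = 1$ ($X = -5 + \left(7 - \left(4 - 3\right)\right) = -5 + \left(7 - 1\right) = -5 + 6 = 1$)
$s{\left(P \right)} = 1$
$\frac{1}{c{\left(6,h{\left(2 - 8,-5 \right)} \right)} + s{\left(X \right)}} = \frac{1}{6 + 1} = \frac{1}{7}$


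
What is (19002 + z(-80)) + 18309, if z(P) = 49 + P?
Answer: 37280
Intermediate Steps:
(19002 + z(-80)) + 18309 = (19002 + (49 - 80)) + 18309 = (19002 - 31) + 18309 = 18971 + 18309 = 37280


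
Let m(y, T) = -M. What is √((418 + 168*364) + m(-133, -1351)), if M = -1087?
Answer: √62657 ≈ 250.31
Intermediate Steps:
m(y, T) = 1087 (m(y, T) = -1*(-1087) = 1087)
√((418 + 168*364) + m(-133, -1351)) = √((418 + 168*364) + 1087) = √((418 + 61152) + 1087) = √(61570 + 1087) = √62657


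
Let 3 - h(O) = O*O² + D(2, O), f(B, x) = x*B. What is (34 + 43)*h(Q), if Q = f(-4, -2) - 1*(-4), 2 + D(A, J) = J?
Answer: -133595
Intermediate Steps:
f(B, x) = B*x
D(A, J) = -2 + J
Q = 12 (Q = -4*(-2) - 1*(-4) = 8 + 4 = 12)
h(O) = 5 - O - O³ (h(O) = 3 - (O*O² + (-2 + O)) = 3 - (O³ + (-2 + O)) = 3 - (-2 + O + O³) = 3 + (2 - O - O³) = 5 - O - O³)
(34 + 43)*h(Q) = (34 + 43)*(5 - 1*12 - 1*12³) = 77*(5 - 12 - 1*1728) = 77*(5 - 12 - 1728) = 77*(-1735) = -133595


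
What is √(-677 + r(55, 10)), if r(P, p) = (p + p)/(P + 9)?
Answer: 3*I*√1203/4 ≈ 26.013*I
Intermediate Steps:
r(P, p) = 2*p/(9 + P) (r(P, p) = (2*p)/(9 + P) = 2*p/(9 + P))
√(-677 + r(55, 10)) = √(-677 + 2*10/(9 + 55)) = √(-677 + 2*10/64) = √(-677 + 2*10*(1/64)) = √(-677 + 5/16) = √(-10827/16) = 3*I*√1203/4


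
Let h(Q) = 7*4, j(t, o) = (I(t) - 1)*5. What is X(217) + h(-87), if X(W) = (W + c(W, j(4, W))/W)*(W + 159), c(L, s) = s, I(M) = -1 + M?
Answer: 17715300/217 ≈ 81637.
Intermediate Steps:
j(t, o) = -10 + 5*t (j(t, o) = ((-1 + t) - 1)*5 = (-2 + t)*5 = -10 + 5*t)
h(Q) = 28
X(W) = (159 + W)*(W + 10/W) (X(W) = (W + (-10 + 5*4)/W)*(W + 159) = (W + (-10 + 20)/W)*(159 + W) = (W + 10/W)*(159 + W) = (159 + W)*(W + 10/W))
X(217) + h(-87) = (10 + 217**2 + 159*217 + 1590/217) + 28 = (10 + 47089 + 34503 + 1590*(1/217)) + 28 = (10 + 47089 + 34503 + 1590/217) + 28 = 17709224/217 + 28 = 17715300/217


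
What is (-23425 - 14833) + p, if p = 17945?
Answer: -20313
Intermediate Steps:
(-23425 - 14833) + p = (-23425 - 14833) + 17945 = -38258 + 17945 = -20313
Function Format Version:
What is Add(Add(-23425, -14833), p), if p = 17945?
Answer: -20313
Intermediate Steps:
Add(Add(-23425, -14833), p) = Add(Add(-23425, -14833), 17945) = Add(-38258, 17945) = -20313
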